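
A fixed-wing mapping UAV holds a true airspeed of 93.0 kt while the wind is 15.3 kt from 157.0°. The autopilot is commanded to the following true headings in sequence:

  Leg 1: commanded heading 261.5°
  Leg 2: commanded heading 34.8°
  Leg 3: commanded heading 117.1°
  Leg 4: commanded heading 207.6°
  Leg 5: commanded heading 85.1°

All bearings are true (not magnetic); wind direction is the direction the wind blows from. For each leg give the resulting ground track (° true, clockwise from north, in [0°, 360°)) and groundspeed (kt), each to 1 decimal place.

Leg 1: track=270.2°, groundspeed=98.0 kt
Leg 2: track=27.5°, groundspeed=102.0 kt
Leg 3: track=110.2°, groundspeed=81.9 kt
Leg 4: track=215.7°, groundspeed=84.1 kt
Leg 5: track=75.7°, groundspeed=89.4 kt

Leg 1: heading 261.5°; drift +8.7° → track 270.2°, groundspeed 98.0 kt
Leg 2: heading 34.8°; drift -7.3° → track 27.5°, groundspeed 102.0 kt
Leg 3: heading 117.1°; drift -6.9° → track 110.2°, groundspeed 81.9 kt
Leg 4: heading 207.6°; drift +8.1° → track 215.7°, groundspeed 84.1 kt
Leg 5: heading 85.1°; drift -9.4° → track 75.7°, groundspeed 89.4 kt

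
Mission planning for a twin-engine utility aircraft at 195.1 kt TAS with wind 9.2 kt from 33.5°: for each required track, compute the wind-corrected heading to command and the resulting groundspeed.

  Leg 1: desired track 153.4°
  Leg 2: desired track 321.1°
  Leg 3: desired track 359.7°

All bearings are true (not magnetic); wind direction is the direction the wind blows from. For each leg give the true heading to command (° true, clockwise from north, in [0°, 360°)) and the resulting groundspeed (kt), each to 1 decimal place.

Leg 1: desired track 153.4°; wind correction -2.3° → command heading 151.1°, groundspeed 199.5 kt
Leg 2: desired track 321.1°; wind correction +2.6° → command heading 323.7°, groundspeed 192.1 kt
Leg 3: desired track 359.7°; wind correction +1.5° → command heading 1.2°, groundspeed 187.4 kt

Leg 1: heading=151.1°, groundspeed=199.5 kt
Leg 2: heading=323.7°, groundspeed=192.1 kt
Leg 3: heading=1.2°, groundspeed=187.4 kt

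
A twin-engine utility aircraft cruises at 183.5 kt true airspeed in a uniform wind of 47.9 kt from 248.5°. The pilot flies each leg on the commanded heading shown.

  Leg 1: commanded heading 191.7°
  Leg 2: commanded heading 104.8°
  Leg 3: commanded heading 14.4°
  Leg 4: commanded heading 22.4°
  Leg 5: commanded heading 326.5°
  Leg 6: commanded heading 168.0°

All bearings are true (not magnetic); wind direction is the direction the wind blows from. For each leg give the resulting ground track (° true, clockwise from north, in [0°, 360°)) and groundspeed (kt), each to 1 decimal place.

Leg 1: track=177.4°, groundspeed=162.3 kt
Leg 2: track=97.5°, groundspeed=223.9 kt
Leg 3: track=24.8°, groundspeed=215.1 kt
Leg 4: track=31.4°, groundspeed=219.4 kt
Leg 5: track=341.6°, groundspeed=179.8 kt
Leg 6: track=152.9°, groundspeed=181.8 kt

Leg 1: heading 191.7°; drift -14.3° → track 177.4°, groundspeed 162.3 kt
Leg 2: heading 104.8°; drift -7.3° → track 97.5°, groundspeed 223.9 kt
Leg 3: heading 14.4°; drift +10.4° → track 24.8°, groundspeed 215.1 kt
Leg 4: heading 22.4°; drift +9.0° → track 31.4°, groundspeed 219.4 kt
Leg 5: heading 326.5°; drift +15.1° → track 341.6°, groundspeed 179.8 kt
Leg 6: heading 168.0°; drift -15.1° → track 152.9°, groundspeed 181.8 kt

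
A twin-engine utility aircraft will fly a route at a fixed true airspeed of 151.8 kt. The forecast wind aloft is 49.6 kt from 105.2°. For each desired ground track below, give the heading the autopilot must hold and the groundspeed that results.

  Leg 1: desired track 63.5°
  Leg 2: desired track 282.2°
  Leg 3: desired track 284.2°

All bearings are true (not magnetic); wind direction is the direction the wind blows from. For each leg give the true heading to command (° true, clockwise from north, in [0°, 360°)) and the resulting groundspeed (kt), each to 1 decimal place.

Leg 1: heading=76.1°, groundspeed=111.1 kt
Leg 2: heading=281.2°, groundspeed=201.3 kt
Leg 3: heading=283.9°, groundspeed=201.4 kt

Leg 1: desired track 63.5°; wind correction +12.6° → command heading 76.1°, groundspeed 111.1 kt
Leg 2: desired track 282.2°; wind correction -1.0° → command heading 281.2°, groundspeed 201.3 kt
Leg 3: desired track 284.2°; wind correction -0.3° → command heading 283.9°, groundspeed 201.4 kt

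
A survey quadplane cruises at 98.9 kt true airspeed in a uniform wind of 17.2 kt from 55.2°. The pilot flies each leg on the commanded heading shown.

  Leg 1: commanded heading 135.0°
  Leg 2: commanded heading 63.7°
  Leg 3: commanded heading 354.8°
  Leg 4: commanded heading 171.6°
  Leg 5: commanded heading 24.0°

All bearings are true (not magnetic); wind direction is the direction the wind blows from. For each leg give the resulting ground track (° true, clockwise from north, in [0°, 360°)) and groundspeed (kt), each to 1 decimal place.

Leg 1: heading 135.0°; drift +10.0° → track 145.0°, groundspeed 97.3 kt
Leg 2: heading 63.7°; drift +1.8° → track 65.5°, groundspeed 81.9 kt
Leg 3: heading 354.8°; drift -9.4° → track 345.4°, groundspeed 91.6 kt
Leg 4: heading 171.6°; drift +8.2° → track 179.8°, groundspeed 107.7 kt
Leg 5: heading 24.0°; drift -6.0° → track 18.0°, groundspeed 84.7 kt

Leg 1: track=145.0°, groundspeed=97.3 kt
Leg 2: track=65.5°, groundspeed=81.9 kt
Leg 3: track=345.4°, groundspeed=91.6 kt
Leg 4: track=179.8°, groundspeed=107.7 kt
Leg 5: track=18.0°, groundspeed=84.7 kt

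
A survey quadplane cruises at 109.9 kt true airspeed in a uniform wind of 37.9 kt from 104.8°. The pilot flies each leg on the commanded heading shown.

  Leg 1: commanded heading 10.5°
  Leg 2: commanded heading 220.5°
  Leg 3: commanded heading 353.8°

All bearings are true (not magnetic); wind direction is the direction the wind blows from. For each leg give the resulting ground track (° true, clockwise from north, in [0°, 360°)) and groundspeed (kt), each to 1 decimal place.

Leg 1: heading 10.5°; drift -18.5° → track 352.0°, groundspeed 118.9 kt
Leg 2: heading 220.5°; drift +15.1° → track 235.6°, groundspeed 130.9 kt
Leg 3: heading 353.8°; drift -16.0° → track 337.8°, groundspeed 128.5 kt

Leg 1: track=352.0°, groundspeed=118.9 kt
Leg 2: track=235.6°, groundspeed=130.9 kt
Leg 3: track=337.8°, groundspeed=128.5 kt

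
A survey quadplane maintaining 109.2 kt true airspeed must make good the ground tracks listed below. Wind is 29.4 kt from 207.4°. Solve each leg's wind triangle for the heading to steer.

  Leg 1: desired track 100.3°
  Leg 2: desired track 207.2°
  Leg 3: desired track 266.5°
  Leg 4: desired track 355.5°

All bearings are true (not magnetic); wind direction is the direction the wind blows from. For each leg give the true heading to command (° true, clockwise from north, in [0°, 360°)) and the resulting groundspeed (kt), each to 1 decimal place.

Leg 1: heading=115.2°, groundspeed=114.2 kt
Leg 2: heading=207.3°, groundspeed=79.8 kt
Leg 3: heading=253.1°, groundspeed=91.1 kt
Leg 4: heading=347.3°, groundspeed=133.0 kt

Leg 1: desired track 100.3°; wind correction +14.9° → command heading 115.2°, groundspeed 114.2 kt
Leg 2: desired track 207.2°; wind correction +0.1° → command heading 207.3°, groundspeed 79.8 kt
Leg 3: desired track 266.5°; wind correction -13.4° → command heading 253.1°, groundspeed 91.1 kt
Leg 4: desired track 355.5°; wind correction -8.2° → command heading 347.3°, groundspeed 133.0 kt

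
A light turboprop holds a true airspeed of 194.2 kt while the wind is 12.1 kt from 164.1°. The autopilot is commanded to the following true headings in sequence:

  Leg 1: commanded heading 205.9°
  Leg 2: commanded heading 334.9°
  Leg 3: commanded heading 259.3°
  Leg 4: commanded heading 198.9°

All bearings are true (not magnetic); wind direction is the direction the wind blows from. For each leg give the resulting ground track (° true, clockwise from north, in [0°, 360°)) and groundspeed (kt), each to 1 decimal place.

Leg 1: track=208.4°, groundspeed=185.4 kt
Leg 2: track=335.4°, groundspeed=206.2 kt
Leg 3: track=262.8°, groundspeed=195.7 kt
Leg 4: track=201.0°, groundspeed=184.4 kt

Leg 1: heading 205.9°; drift +2.5° → track 208.4°, groundspeed 185.4 kt
Leg 2: heading 334.9°; drift +0.5° → track 335.4°, groundspeed 206.2 kt
Leg 3: heading 259.3°; drift +3.5° → track 262.8°, groundspeed 195.7 kt
Leg 4: heading 198.9°; drift +2.1° → track 201.0°, groundspeed 184.4 kt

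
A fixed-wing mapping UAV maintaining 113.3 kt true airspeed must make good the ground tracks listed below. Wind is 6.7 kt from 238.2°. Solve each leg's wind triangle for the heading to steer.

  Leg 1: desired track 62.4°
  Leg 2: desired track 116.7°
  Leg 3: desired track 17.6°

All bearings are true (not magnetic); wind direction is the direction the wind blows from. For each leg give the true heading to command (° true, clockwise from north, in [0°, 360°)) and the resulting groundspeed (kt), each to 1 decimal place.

Leg 1: desired track 62.4°; wind correction +0.2° → command heading 62.6°, groundspeed 120.0 kt
Leg 2: desired track 116.7°; wind correction +2.9° → command heading 119.6°, groundspeed 116.7 kt
Leg 3: desired track 17.6°; wind correction -2.2° → command heading 15.4°, groundspeed 118.3 kt

Leg 1: heading=62.6°, groundspeed=120.0 kt
Leg 2: heading=119.6°, groundspeed=116.7 kt
Leg 3: heading=15.4°, groundspeed=118.3 kt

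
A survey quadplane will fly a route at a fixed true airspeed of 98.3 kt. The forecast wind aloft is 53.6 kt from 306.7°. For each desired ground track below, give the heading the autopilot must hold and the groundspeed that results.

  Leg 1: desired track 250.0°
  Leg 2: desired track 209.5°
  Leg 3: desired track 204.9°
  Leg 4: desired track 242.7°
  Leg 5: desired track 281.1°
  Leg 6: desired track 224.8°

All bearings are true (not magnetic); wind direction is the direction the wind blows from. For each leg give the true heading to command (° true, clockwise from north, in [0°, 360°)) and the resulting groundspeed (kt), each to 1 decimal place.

Leg 1: desired track 250.0°; wind correction +27.1° → command heading 277.1°, groundspeed 58.1 kt
Leg 2: desired track 209.5°; wind correction +32.7° → command heading 242.2°, groundspeed 89.4 kt
Leg 3: desired track 204.9°; wind correction +32.3° → command heading 237.2°, groundspeed 94.1 kt
Leg 4: desired track 242.7°; wind correction +29.3° → command heading 272.0°, groundspeed 62.2 kt
Leg 5: desired track 281.1°; wind correction +13.6° → command heading 294.7°, groundspeed 47.2 kt
Leg 6: desired track 224.8°; wind correction +32.7° → command heading 257.5°, groundspeed 75.2 kt

Leg 1: heading=277.1°, groundspeed=58.1 kt
Leg 2: heading=242.2°, groundspeed=89.4 kt
Leg 3: heading=237.2°, groundspeed=94.1 kt
Leg 4: heading=272.0°, groundspeed=62.2 kt
Leg 5: heading=294.7°, groundspeed=47.2 kt
Leg 6: heading=257.5°, groundspeed=75.2 kt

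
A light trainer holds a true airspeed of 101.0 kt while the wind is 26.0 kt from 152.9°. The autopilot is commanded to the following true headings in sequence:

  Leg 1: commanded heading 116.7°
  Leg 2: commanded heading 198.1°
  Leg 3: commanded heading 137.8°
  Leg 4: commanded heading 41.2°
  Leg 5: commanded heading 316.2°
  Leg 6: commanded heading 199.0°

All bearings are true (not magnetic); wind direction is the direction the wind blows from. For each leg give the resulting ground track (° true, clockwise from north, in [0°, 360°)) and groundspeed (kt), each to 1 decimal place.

Leg 1: track=105.8°, groundspeed=81.5 kt
Leg 2: track=210.7°, groundspeed=84.7 kt
Leg 3: track=132.7°, groundspeed=76.2 kt
Leg 4: track=28.9°, groundspeed=113.2 kt
Leg 5: track=319.6°, groundspeed=126.1 kt
Leg 6: track=211.7°, groundspeed=85.1 kt

Leg 1: heading 116.7°; drift -10.9° → track 105.8°, groundspeed 81.5 kt
Leg 2: heading 198.1°; drift +12.6° → track 210.7°, groundspeed 84.7 kt
Leg 3: heading 137.8°; drift -5.1° → track 132.7°, groundspeed 76.2 kt
Leg 4: heading 41.2°; drift -12.3° → track 28.9°, groundspeed 113.2 kt
Leg 5: heading 316.2°; drift +3.4° → track 319.6°, groundspeed 126.1 kt
Leg 6: heading 199.0°; drift +12.7° → track 211.7°, groundspeed 85.1 kt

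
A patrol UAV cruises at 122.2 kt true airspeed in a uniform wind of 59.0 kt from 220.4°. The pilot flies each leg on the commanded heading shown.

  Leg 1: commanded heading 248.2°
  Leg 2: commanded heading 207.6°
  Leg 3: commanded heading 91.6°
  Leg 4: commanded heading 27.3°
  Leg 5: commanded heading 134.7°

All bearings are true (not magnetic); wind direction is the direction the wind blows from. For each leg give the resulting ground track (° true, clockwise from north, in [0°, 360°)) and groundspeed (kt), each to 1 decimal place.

Leg 1: heading 248.2°; drift +21.5° → track 269.7°, groundspeed 75.2 kt
Leg 2: heading 207.6°; drift -11.4° → track 196.2°, groundspeed 66.0 kt
Leg 3: heading 91.6°; drift -16.1° → track 75.5°, groundspeed 165.7 kt
Leg 4: heading 27.3°; drift +4.3° → track 31.6°, groundspeed 180.2 kt
Leg 5: heading 134.7°; drift -26.5° → track 108.2°, groundspeed 131.7 kt

Leg 1: track=269.7°, groundspeed=75.2 kt
Leg 2: track=196.2°, groundspeed=66.0 kt
Leg 3: track=75.5°, groundspeed=165.7 kt
Leg 4: track=31.6°, groundspeed=180.2 kt
Leg 5: track=108.2°, groundspeed=131.7 kt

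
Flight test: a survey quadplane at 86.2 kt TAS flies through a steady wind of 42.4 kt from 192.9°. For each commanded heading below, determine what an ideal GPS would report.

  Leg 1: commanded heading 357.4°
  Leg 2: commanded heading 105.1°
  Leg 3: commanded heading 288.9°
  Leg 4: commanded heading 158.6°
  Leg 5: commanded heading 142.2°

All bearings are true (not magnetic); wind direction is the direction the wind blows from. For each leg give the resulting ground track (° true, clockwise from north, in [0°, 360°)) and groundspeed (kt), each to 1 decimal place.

Leg 1: heading 357.4°; drift +5.1° → track 2.5°, groundspeed 127.6 kt
Leg 2: heading 105.1°; drift -26.6° → track 78.5°, groundspeed 94.6 kt
Leg 3: heading 288.9°; drift +25.0° → track 313.9°, groundspeed 100.0 kt
Leg 4: heading 158.6°; drift -25.0° → track 133.6°, groundspeed 56.5 kt
Leg 5: heading 142.2°; drift -28.9° → track 113.3°, groundspeed 67.8 kt

Leg 1: track=2.5°, groundspeed=127.6 kt
Leg 2: track=78.5°, groundspeed=94.6 kt
Leg 3: track=313.9°, groundspeed=100.0 kt
Leg 4: track=133.6°, groundspeed=56.5 kt
Leg 5: track=113.3°, groundspeed=67.8 kt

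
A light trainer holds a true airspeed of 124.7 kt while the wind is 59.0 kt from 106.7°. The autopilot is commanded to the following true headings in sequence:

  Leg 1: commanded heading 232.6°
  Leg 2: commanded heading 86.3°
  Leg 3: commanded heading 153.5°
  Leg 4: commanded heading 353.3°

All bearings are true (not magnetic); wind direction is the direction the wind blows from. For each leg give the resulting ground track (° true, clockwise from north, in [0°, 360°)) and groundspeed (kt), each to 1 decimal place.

Leg 1: heading 232.6°; drift +16.7° → track 249.3°, groundspeed 166.3 kt
Leg 2: heading 86.3°; drift -16.5° → track 69.8°, groundspeed 72.4 kt
Leg 3: heading 153.5°; drift +27.0° → track 180.5°, groundspeed 94.6 kt
Leg 4: heading 353.3°; drift -20.1° → track 333.2°, groundspeed 157.7 kt

Leg 1: track=249.3°, groundspeed=166.3 kt
Leg 2: track=69.8°, groundspeed=72.4 kt
Leg 3: track=180.5°, groundspeed=94.6 kt
Leg 4: track=333.2°, groundspeed=157.7 kt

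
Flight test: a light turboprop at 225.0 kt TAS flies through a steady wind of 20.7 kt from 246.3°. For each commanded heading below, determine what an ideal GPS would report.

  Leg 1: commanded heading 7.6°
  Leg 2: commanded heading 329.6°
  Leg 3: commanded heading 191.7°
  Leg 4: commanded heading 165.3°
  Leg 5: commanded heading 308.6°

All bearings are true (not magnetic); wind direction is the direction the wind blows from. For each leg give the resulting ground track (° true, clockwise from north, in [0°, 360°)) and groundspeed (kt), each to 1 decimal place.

Leg 1: heading 7.6°; drift +4.3° → track 11.9°, groundspeed 236.4 kt
Leg 2: heading 329.6°; drift +5.3° → track 334.9°, groundspeed 223.5 kt
Leg 3: heading 191.7°; drift -4.5° → track 187.2°, groundspeed 213.7 kt
Leg 4: heading 165.3°; drift -5.3° → track 160.0°, groundspeed 222.7 kt
Leg 5: heading 308.6°; drift +4.9° → track 313.5°, groundspeed 216.2 kt

Leg 1: track=11.9°, groundspeed=236.4 kt
Leg 2: track=334.9°, groundspeed=223.5 kt
Leg 3: track=187.2°, groundspeed=213.7 kt
Leg 4: track=160.0°, groundspeed=222.7 kt
Leg 5: track=313.5°, groundspeed=216.2 kt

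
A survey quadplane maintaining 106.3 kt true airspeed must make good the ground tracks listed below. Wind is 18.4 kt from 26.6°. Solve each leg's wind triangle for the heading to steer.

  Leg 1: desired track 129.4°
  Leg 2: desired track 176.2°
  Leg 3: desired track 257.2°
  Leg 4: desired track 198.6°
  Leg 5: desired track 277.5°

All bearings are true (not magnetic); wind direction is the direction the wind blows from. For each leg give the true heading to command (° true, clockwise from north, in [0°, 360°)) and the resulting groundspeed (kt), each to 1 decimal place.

Leg 1: heading=119.7°, groundspeed=108.9 kt
Leg 2: heading=171.2°, groundspeed=121.8 kt
Leg 3: heading=264.9°, groundspeed=117.0 kt
Leg 4: heading=197.2°, groundspeed=124.5 kt
Leg 5: heading=286.9°, groundspeed=110.9 kt

Leg 1: desired track 129.4°; wind correction -9.7° → command heading 119.7°, groundspeed 108.9 kt
Leg 2: desired track 176.2°; wind correction -5.0° → command heading 171.2°, groundspeed 121.8 kt
Leg 3: desired track 257.2°; wind correction +7.7° → command heading 264.9°, groundspeed 117.0 kt
Leg 4: desired track 198.6°; wind correction -1.4° → command heading 197.2°, groundspeed 124.5 kt
Leg 5: desired track 277.5°; wind correction +9.4° → command heading 286.9°, groundspeed 110.9 kt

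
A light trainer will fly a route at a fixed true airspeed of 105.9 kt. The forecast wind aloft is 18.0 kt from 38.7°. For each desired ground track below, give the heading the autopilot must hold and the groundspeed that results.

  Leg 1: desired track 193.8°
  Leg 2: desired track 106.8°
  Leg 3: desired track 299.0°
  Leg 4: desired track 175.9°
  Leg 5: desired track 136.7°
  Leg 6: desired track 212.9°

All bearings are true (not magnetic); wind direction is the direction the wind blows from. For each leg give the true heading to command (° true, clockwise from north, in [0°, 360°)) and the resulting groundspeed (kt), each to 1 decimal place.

Leg 1: desired track 193.8°; wind correction -4.1° → command heading 189.7°, groundspeed 122.0 kt
Leg 2: desired track 106.8°; wind correction -9.1° → command heading 97.7°, groundspeed 97.9 kt
Leg 3: desired track 299.0°; wind correction +9.6° → command heading 308.6°, groundspeed 107.4 kt
Leg 4: desired track 175.9°; wind correction -6.6° → command heading 169.3°, groundspeed 118.4 kt
Leg 5: desired track 136.7°; wind correction -9.7° → command heading 127.0°, groundspeed 106.9 kt
Leg 6: desired track 212.9°; wind correction -1.0° → command heading 211.9°, groundspeed 123.8 kt

Leg 1: heading=189.7°, groundspeed=122.0 kt
Leg 2: heading=97.7°, groundspeed=97.9 kt
Leg 3: heading=308.6°, groundspeed=107.4 kt
Leg 4: heading=169.3°, groundspeed=118.4 kt
Leg 5: heading=127.0°, groundspeed=106.9 kt
Leg 6: heading=211.9°, groundspeed=123.8 kt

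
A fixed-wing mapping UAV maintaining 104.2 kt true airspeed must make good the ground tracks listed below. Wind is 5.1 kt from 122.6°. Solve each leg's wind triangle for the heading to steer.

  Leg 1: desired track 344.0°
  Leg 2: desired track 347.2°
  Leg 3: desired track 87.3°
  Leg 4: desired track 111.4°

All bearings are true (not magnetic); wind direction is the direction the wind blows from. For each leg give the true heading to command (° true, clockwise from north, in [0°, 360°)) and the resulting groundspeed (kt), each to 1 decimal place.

Leg 1: desired track 344.0°; wind correction +1.9° → command heading 345.9°, groundspeed 108.0 kt
Leg 2: desired track 347.2°; wind correction +2.0° → command heading 349.2°, groundspeed 107.8 kt
Leg 3: desired track 87.3°; wind correction +1.6° → command heading 88.9°, groundspeed 100.0 kt
Leg 4: desired track 111.4°; wind correction +0.5° → command heading 111.9°, groundspeed 99.2 kt

Leg 1: heading=345.9°, groundspeed=108.0 kt
Leg 2: heading=349.2°, groundspeed=107.8 kt
Leg 3: heading=88.9°, groundspeed=100.0 kt
Leg 4: heading=111.9°, groundspeed=99.2 kt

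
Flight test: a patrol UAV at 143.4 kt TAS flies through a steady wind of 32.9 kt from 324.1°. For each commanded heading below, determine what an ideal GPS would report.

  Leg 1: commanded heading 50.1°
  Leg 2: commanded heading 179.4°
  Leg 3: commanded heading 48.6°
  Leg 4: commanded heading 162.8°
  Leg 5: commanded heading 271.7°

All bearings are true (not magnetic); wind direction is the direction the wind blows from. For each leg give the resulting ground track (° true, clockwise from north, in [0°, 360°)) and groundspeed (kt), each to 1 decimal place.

Leg 1: heading 50.1°; drift +13.1° → track 63.2°, groundspeed 144.9 kt
Leg 2: heading 179.4°; drift -6.4° → track 173.0°, groundspeed 171.3 kt
Leg 3: heading 48.6°; drift +13.1° → track 61.7°, groundspeed 144.0 kt
Leg 4: heading 162.8°; drift -3.5° → track 159.3°, groundspeed 174.9 kt
Leg 5: heading 271.7°; drift -11.9° → track 259.8°, groundspeed 126.1 kt

Leg 1: track=63.2°, groundspeed=144.9 kt
Leg 2: track=173.0°, groundspeed=171.3 kt
Leg 3: track=61.7°, groundspeed=144.0 kt
Leg 4: track=159.3°, groundspeed=174.9 kt
Leg 5: track=259.8°, groundspeed=126.1 kt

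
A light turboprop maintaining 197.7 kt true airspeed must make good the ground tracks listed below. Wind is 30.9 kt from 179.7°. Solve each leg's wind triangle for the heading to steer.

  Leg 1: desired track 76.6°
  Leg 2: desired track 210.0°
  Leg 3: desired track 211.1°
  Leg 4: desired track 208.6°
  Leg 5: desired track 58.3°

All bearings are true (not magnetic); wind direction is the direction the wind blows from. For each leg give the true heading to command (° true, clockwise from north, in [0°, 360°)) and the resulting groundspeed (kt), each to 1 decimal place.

Leg 1: desired track 76.6°; wind correction +8.8° → command heading 85.4°, groundspeed 202.4 kt
Leg 2: desired track 210.0°; wind correction -4.5° → command heading 205.5°, groundspeed 170.4 kt
Leg 3: desired track 211.1°; wind correction -4.7° → command heading 206.4°, groundspeed 170.7 kt
Leg 4: desired track 208.6°; wind correction -4.3° → command heading 204.3°, groundspeed 170.1 kt
Leg 5: desired track 58.3°; wind correction +7.7° → command heading 66.0°, groundspeed 212.0 kt

Leg 1: heading=85.4°, groundspeed=202.4 kt
Leg 2: heading=205.5°, groundspeed=170.4 kt
Leg 3: heading=206.4°, groundspeed=170.7 kt
Leg 4: heading=204.3°, groundspeed=170.1 kt
Leg 5: heading=66.0°, groundspeed=212.0 kt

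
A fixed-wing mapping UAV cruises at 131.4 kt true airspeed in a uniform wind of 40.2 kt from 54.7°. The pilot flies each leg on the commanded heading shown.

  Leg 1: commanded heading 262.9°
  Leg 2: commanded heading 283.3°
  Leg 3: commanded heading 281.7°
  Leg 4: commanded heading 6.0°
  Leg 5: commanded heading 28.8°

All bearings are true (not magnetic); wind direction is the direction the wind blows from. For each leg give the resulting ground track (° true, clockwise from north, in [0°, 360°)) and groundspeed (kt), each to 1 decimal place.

Leg 1: track=256.4°, groundspeed=167.9 kt
Leg 2: track=272.5°, groundspeed=160.8 kt
Leg 3: track=271.2°, groundspeed=161.5 kt
Leg 4: track=349.9°, groundspeed=109.1 kt
Leg 5: track=18.4°, groundspeed=96.8 kt

Leg 1: heading 262.9°; drift -6.5° → track 256.4°, groundspeed 167.9 kt
Leg 2: heading 283.3°; drift -10.8° → track 272.5°, groundspeed 160.8 kt
Leg 3: heading 281.7°; drift -10.5° → track 271.2°, groundspeed 161.5 kt
Leg 4: heading 6.0°; drift -16.1° → track 349.9°, groundspeed 109.1 kt
Leg 5: heading 28.8°; drift -10.4° → track 18.4°, groundspeed 96.8 kt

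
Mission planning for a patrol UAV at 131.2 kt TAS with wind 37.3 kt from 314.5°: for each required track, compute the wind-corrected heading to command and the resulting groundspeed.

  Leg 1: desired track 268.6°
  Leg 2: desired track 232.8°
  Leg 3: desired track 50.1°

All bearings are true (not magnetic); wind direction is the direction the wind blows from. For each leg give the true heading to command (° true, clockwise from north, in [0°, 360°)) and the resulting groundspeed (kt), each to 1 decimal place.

Leg 1: desired track 268.6°; wind correction +11.8° → command heading 280.4°, groundspeed 102.5 kt
Leg 2: desired track 232.8°; wind correction +16.3° → command heading 249.1°, groundspeed 120.5 kt
Leg 3: desired track 50.1°; wind correction -16.4° → command heading 33.7°, groundspeed 129.5 kt

Leg 1: heading=280.4°, groundspeed=102.5 kt
Leg 2: heading=249.1°, groundspeed=120.5 kt
Leg 3: heading=33.7°, groundspeed=129.5 kt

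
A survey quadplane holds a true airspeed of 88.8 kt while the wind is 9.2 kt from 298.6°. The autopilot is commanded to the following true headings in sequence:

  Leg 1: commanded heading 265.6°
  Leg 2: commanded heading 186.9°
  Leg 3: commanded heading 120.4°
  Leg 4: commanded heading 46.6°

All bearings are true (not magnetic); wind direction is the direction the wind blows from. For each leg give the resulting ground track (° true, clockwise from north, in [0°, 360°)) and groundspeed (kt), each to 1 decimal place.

Leg 1: track=262.1°, groundspeed=81.2 kt
Leg 2: track=181.6°, groundspeed=92.6 kt
Leg 3: track=120.2°, groundspeed=98.0 kt
Leg 4: track=52.1°, groundspeed=92.1 kt

Leg 1: heading 265.6°; drift -3.5° → track 262.1°, groundspeed 81.2 kt
Leg 2: heading 186.9°; drift -5.3° → track 181.6°, groundspeed 92.6 kt
Leg 3: heading 120.4°; drift -0.2° → track 120.2°, groundspeed 98.0 kt
Leg 4: heading 46.6°; drift +5.5° → track 52.1°, groundspeed 92.1 kt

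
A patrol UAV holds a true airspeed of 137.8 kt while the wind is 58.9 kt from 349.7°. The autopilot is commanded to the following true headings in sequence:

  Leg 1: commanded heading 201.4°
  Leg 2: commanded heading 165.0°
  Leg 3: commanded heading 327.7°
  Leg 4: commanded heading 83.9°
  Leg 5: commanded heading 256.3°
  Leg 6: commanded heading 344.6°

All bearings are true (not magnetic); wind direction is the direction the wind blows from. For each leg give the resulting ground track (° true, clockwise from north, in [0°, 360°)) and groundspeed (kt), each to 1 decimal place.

Leg 1: heading 201.4°; drift -9.4° → track 192.0°, groundspeed 190.4 kt
Leg 2: heading 165.0°; drift +1.4° → track 166.4°, groundspeed 196.6 kt
Leg 3: heading 327.7°; drift -14.9° → track 312.8°, groundspeed 86.1 kt
Leg 4: heading 83.9°; drift +22.5° → track 106.4°, groundspeed 153.8 kt
Leg 5: heading 256.3°; drift -22.6° → track 233.7°, groundspeed 153.0 kt
Leg 6: heading 344.6°; drift -3.8° → track 340.8°, groundspeed 79.3 kt

Leg 1: track=192.0°, groundspeed=190.4 kt
Leg 2: track=166.4°, groundspeed=196.6 kt
Leg 3: track=312.8°, groundspeed=86.1 kt
Leg 4: track=106.4°, groundspeed=153.8 kt
Leg 5: track=233.7°, groundspeed=153.0 kt
Leg 6: track=340.8°, groundspeed=79.3 kt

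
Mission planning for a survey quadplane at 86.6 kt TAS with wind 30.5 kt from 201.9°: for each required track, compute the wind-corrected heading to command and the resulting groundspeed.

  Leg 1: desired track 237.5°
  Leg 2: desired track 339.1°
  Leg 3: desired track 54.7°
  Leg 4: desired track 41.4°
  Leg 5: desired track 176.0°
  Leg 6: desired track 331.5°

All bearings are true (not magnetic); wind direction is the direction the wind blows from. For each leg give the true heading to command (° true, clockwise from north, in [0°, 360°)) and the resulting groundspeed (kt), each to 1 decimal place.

Leg 1: desired track 237.5°; wind correction -11.8° → command heading 225.7°, groundspeed 60.0 kt
Leg 2: desired track 339.1°; wind correction -13.8° → command heading 325.3°, groundspeed 106.5 kt
Leg 3: desired track 54.7°; wind correction +11.0° → command heading 65.7°, groundspeed 110.6 kt
Leg 4: desired track 41.4°; wind correction +6.8° → command heading 48.2°, groundspeed 114.8 kt
Leg 5: desired track 176.0°; wind correction +8.8° → command heading 184.8°, groundspeed 58.1 kt
Leg 6: desired track 331.5°; wind correction -15.7° → command heading 315.8°, groundspeed 102.8 kt

Leg 1: heading=225.7°, groundspeed=60.0 kt
Leg 2: heading=325.3°, groundspeed=106.5 kt
Leg 3: heading=65.7°, groundspeed=110.6 kt
Leg 4: heading=48.2°, groundspeed=114.8 kt
Leg 5: heading=184.8°, groundspeed=58.1 kt
Leg 6: heading=315.8°, groundspeed=102.8 kt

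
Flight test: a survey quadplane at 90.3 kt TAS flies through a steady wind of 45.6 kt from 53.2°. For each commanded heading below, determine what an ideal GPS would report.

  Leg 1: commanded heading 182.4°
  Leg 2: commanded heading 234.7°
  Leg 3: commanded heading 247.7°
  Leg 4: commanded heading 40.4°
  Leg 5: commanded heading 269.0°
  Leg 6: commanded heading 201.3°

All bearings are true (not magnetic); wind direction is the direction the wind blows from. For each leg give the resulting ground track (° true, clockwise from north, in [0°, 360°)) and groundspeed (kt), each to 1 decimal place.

Leg 1: track=198.9°, groundspeed=124.3 kt
Leg 2: track=234.2°, groundspeed=135.9 kt
Leg 3: track=242.8°, groundspeed=134.9 kt
Leg 4: track=28.0°, groundspeed=46.9 kt
Leg 5: track=257.2°, groundspeed=130.0 kt
Leg 6: track=211.9°, groundspeed=131.2 kt

Leg 1: heading 182.4°; drift +16.5° → track 198.9°, groundspeed 124.3 kt
Leg 2: heading 234.7°; drift -0.5° → track 234.2°, groundspeed 135.9 kt
Leg 3: heading 247.7°; drift -4.9° → track 242.8°, groundspeed 134.9 kt
Leg 4: heading 40.4°; drift -12.4° → track 28.0°, groundspeed 46.9 kt
Leg 5: heading 269.0°; drift -11.8° → track 257.2°, groundspeed 130.0 kt
Leg 6: heading 201.3°; drift +10.6° → track 211.9°, groundspeed 131.2 kt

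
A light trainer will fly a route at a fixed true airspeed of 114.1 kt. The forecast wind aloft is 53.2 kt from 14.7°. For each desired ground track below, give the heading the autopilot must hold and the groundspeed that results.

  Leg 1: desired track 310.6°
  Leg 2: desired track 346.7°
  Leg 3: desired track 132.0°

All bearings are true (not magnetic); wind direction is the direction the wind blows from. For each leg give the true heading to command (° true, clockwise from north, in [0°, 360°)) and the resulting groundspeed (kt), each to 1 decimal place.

Leg 1: heading=335.4°, groundspeed=80.3 kt
Leg 2: heading=359.3°, groundspeed=64.4 kt
Leg 3: heading=107.5°, groundspeed=128.2 kt

Leg 1: desired track 310.6°; wind correction +24.8° → command heading 335.4°, groundspeed 80.3 kt
Leg 2: desired track 346.7°; wind correction +12.6° → command heading 359.3°, groundspeed 64.4 kt
Leg 3: desired track 132.0°; wind correction -24.5° → command heading 107.5°, groundspeed 128.2 kt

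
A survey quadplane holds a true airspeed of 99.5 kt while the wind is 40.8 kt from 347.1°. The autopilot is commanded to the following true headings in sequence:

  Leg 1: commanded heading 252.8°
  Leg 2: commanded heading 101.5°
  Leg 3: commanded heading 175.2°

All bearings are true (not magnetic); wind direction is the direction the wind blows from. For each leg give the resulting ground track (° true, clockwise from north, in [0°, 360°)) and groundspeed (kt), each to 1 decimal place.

Leg 1: heading 252.8°; drift -21.6° → track 231.2°, groundspeed 110.3 kt
Leg 2: heading 101.5°; drift +17.7° → track 119.2°, groundspeed 122.1 kt
Leg 3: heading 175.2°; drift -2.4° → track 172.8°, groundspeed 140.0 kt

Leg 1: track=231.2°, groundspeed=110.3 kt
Leg 2: track=119.2°, groundspeed=122.1 kt
Leg 3: track=172.8°, groundspeed=140.0 kt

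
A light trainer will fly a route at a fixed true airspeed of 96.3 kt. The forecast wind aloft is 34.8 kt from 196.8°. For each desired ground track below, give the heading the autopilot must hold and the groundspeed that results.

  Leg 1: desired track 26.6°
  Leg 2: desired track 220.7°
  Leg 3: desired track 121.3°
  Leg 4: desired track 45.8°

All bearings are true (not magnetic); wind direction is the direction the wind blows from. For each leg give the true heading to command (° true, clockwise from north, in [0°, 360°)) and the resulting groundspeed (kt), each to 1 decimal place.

Leg 1: desired track 26.6°; wind correction +3.5° → command heading 30.1°, groundspeed 130.4 kt
Leg 2: desired track 220.7°; wind correction -8.4° → command heading 212.3°, groundspeed 63.4 kt
Leg 3: desired track 121.3°; wind correction +20.5° → command heading 141.8°, groundspeed 81.5 kt
Leg 4: desired track 45.8°; wind correction +10.1° → command heading 55.9°, groundspeed 125.2 kt

Leg 1: heading=30.1°, groundspeed=130.4 kt
Leg 2: heading=212.3°, groundspeed=63.4 kt
Leg 3: heading=141.8°, groundspeed=81.5 kt
Leg 4: heading=55.9°, groundspeed=125.2 kt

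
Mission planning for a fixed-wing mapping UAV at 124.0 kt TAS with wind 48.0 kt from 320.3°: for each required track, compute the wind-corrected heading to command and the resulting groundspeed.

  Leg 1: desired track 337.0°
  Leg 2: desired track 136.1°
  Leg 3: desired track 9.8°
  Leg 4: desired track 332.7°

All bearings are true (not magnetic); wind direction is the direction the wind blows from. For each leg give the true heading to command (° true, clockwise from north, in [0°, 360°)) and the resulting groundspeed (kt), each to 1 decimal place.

Leg 1: desired track 337.0°; wind correction -6.4° → command heading 330.6°, groundspeed 77.3 kt
Leg 2: desired track 136.1°; wind correction -1.6° → command heading 134.5°, groundspeed 171.8 kt
Leg 3: desired track 9.8°; wind correction -17.1° → command heading 352.7°, groundspeed 87.3 kt
Leg 4: desired track 332.7°; wind correction -4.8° → command heading 327.9°, groundspeed 76.7 kt

Leg 1: heading=330.6°, groundspeed=77.3 kt
Leg 2: heading=134.5°, groundspeed=171.8 kt
Leg 3: heading=352.7°, groundspeed=87.3 kt
Leg 4: heading=327.9°, groundspeed=76.7 kt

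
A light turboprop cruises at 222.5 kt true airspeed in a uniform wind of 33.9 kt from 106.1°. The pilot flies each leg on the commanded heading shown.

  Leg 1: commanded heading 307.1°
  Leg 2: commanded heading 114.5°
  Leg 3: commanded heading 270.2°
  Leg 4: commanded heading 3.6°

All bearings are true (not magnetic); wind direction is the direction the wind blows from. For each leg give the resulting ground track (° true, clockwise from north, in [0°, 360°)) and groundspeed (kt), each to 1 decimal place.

Leg 1: track=304.4°, groundspeed=254.4 kt
Leg 2: track=116.0°, groundspeed=189.0 kt
Leg 3: track=272.3°, groundspeed=255.3 kt
Leg 4: track=355.4°, groundspeed=232.2 kt

Leg 1: heading 307.1°; drift -2.7° → track 304.4°, groundspeed 254.4 kt
Leg 2: heading 114.5°; drift +1.5° → track 116.0°, groundspeed 189.0 kt
Leg 3: heading 270.2°; drift +2.1° → track 272.3°, groundspeed 255.3 kt
Leg 4: heading 3.6°; drift -8.2° → track 355.4°, groundspeed 232.2 kt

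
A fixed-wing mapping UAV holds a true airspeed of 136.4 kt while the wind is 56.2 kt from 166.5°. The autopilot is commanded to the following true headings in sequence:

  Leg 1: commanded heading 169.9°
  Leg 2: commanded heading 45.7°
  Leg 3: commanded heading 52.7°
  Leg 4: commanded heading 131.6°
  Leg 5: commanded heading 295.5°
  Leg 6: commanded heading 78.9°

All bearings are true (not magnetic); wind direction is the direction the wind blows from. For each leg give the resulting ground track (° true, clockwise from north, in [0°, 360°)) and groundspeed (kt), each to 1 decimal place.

Leg 1: track=172.3°, groundspeed=80.4 kt
Leg 2: track=29.4°, groundspeed=172.1 kt
Leg 3: track=34.8°, groundspeed=167.2 kt
Leg 4: track=112.0°, groundspeed=95.9 kt
Leg 5: track=309.8°, groundspeed=177.2 kt
Leg 6: track=56.2°, groundspeed=145.3 kt

Leg 1: heading 169.9°; drift +2.4° → track 172.3°, groundspeed 80.4 kt
Leg 2: heading 45.7°; drift -16.3° → track 29.4°, groundspeed 172.1 kt
Leg 3: heading 52.7°; drift -17.9° → track 34.8°, groundspeed 167.2 kt
Leg 4: heading 131.6°; drift -19.6° → track 112.0°, groundspeed 95.9 kt
Leg 5: heading 295.5°; drift +14.3° → track 309.8°, groundspeed 177.2 kt
Leg 6: heading 78.9°; drift -22.7° → track 56.2°, groundspeed 145.3 kt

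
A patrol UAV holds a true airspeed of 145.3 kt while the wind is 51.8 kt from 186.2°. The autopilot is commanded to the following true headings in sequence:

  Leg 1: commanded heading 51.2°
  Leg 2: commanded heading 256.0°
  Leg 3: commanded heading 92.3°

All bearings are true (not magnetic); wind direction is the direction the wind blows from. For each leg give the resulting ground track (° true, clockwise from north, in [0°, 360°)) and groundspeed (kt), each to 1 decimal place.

Leg 1: heading 51.2°; drift -11.4° → track 39.8°, groundspeed 185.6 kt
Leg 2: heading 256.0°; drift +20.9° → track 276.9°, groundspeed 136.4 kt
Leg 3: heading 92.3°; drift -19.1° → track 73.2°, groundspeed 157.5 kt

Leg 1: track=39.8°, groundspeed=185.6 kt
Leg 2: track=276.9°, groundspeed=136.4 kt
Leg 3: track=73.2°, groundspeed=157.5 kt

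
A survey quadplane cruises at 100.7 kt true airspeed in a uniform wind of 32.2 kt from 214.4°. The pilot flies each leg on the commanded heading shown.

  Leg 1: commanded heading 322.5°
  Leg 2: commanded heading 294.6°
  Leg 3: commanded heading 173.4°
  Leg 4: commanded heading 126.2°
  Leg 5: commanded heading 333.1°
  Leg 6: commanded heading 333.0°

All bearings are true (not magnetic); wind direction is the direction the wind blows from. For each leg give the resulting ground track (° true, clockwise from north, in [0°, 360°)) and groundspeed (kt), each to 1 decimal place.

Leg 1: track=338.0°, groundspeed=114.9 kt
Leg 2: track=313.0°, groundspeed=100.4 kt
Leg 3: track=157.9°, groundspeed=79.3 kt
Leg 4: track=108.3°, groundspeed=104.8 kt
Leg 5: track=346.8°, groundspeed=119.5 kt
Leg 6: track=346.7°, groundspeed=119.5 kt

Leg 1: heading 322.5°; drift +15.5° → track 338.0°, groundspeed 114.9 kt
Leg 2: heading 294.6°; drift +18.4° → track 313.0°, groundspeed 100.4 kt
Leg 3: heading 173.4°; drift -15.5° → track 157.9°, groundspeed 79.3 kt
Leg 4: heading 126.2°; drift -17.9° → track 108.3°, groundspeed 104.8 kt
Leg 5: heading 333.1°; drift +13.7° → track 346.8°, groundspeed 119.5 kt
Leg 6: heading 333.0°; drift +13.7° → track 346.7°, groundspeed 119.5 kt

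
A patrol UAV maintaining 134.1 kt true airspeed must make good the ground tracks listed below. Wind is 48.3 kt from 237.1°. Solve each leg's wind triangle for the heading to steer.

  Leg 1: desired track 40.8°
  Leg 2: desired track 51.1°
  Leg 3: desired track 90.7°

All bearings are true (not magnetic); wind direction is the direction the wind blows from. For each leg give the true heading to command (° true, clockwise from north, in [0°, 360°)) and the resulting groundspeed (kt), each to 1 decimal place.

Leg 1: heading=35.0°, groundspeed=179.8 kt
Leg 2: heading=48.9°, groundspeed=182.0 kt
Leg 3: heading=102.2°, groundspeed=171.6 kt

Leg 1: desired track 40.8°; wind correction -5.8° → command heading 35.0°, groundspeed 179.8 kt
Leg 2: desired track 51.1°; wind correction -2.2° → command heading 48.9°, groundspeed 182.0 kt
Leg 3: desired track 90.7°; wind correction +11.5° → command heading 102.2°, groundspeed 171.6 kt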